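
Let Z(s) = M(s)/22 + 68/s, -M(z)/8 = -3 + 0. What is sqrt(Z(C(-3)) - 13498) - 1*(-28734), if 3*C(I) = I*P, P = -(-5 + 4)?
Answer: 28734 + I*sqrt(1641354)/11 ≈ 28734.0 + 116.47*I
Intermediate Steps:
M(z) = 24 (M(z) = -8*(-3 + 0) = -8*(-3) = 24)
P = 1 (P = -1*(-1) = 1)
C(I) = I/3 (C(I) = (I*1)/3 = I/3)
Z(s) = 12/11 + 68/s (Z(s) = 24/22 + 68/s = 24*(1/22) + 68/s = 12/11 + 68/s)
sqrt(Z(C(-3)) - 13498) - 1*(-28734) = sqrt((12/11 + 68/(((1/3)*(-3)))) - 13498) - 1*(-28734) = sqrt((12/11 + 68/(-1)) - 13498) + 28734 = sqrt((12/11 + 68*(-1)) - 13498) + 28734 = sqrt((12/11 - 68) - 13498) + 28734 = sqrt(-736/11 - 13498) + 28734 = sqrt(-149214/11) + 28734 = I*sqrt(1641354)/11 + 28734 = 28734 + I*sqrt(1641354)/11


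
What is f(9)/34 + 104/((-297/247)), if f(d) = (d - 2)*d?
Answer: -854681/10098 ≈ -84.639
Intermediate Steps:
f(d) = d*(-2 + d) (f(d) = (-2 + d)*d = d*(-2 + d))
f(9)/34 + 104/((-297/247)) = (9*(-2 + 9))/34 + 104/((-297/247)) = (9*7)*(1/34) + 104/((-297*1/247)) = 63*(1/34) + 104/(-297/247) = 63/34 + 104*(-247/297) = 63/34 - 25688/297 = -854681/10098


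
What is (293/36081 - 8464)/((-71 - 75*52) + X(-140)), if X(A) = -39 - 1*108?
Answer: 305389291/148581558 ≈ 2.0554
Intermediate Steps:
X(A) = -147 (X(A) = -39 - 108 = -147)
(293/36081 - 8464)/((-71 - 75*52) + X(-140)) = (293/36081 - 8464)/((-71 - 75*52) - 147) = (293*(1/36081) - 8464)/((-71 - 3900) - 147) = (293/36081 - 8464)/(-3971 - 147) = -305389291/36081/(-4118) = -305389291/36081*(-1/4118) = 305389291/148581558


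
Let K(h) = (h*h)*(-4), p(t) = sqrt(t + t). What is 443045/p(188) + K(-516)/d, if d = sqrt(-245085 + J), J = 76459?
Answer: 443045*sqrt(94)/188 + 532512*I*sqrt(168626)/84313 ≈ 22848.0 + 2593.6*I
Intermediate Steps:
p(t) = sqrt(2)*sqrt(t) (p(t) = sqrt(2*t) = sqrt(2)*sqrt(t))
d = I*sqrt(168626) (d = sqrt(-245085 + 76459) = sqrt(-168626) = I*sqrt(168626) ≈ 410.64*I)
K(h) = -4*h**2 (K(h) = h**2*(-4) = -4*h**2)
443045/p(188) + K(-516)/d = 443045/((sqrt(2)*sqrt(188))) + (-4*(-516)**2)/((I*sqrt(168626))) = 443045/((sqrt(2)*(2*sqrt(47)))) + (-4*266256)*(-I*sqrt(168626)/168626) = 443045/((2*sqrt(94))) - (-532512)*I*sqrt(168626)/84313 = 443045*(sqrt(94)/188) + 532512*I*sqrt(168626)/84313 = 443045*sqrt(94)/188 + 532512*I*sqrt(168626)/84313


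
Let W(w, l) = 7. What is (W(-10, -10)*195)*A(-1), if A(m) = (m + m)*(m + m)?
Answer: 5460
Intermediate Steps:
A(m) = 4*m**2 (A(m) = (2*m)*(2*m) = 4*m**2)
(W(-10, -10)*195)*A(-1) = (7*195)*(4*(-1)**2) = 1365*(4*1) = 1365*4 = 5460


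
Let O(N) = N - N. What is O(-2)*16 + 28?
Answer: 28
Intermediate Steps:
O(N) = 0
O(-2)*16 + 28 = 0*16 + 28 = 0 + 28 = 28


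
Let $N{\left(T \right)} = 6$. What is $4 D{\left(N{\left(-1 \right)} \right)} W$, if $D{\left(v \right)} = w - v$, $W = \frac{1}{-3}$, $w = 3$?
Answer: $4$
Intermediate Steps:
$W = - \frac{1}{3} \approx -0.33333$
$D{\left(v \right)} = 3 - v$
$4 D{\left(N{\left(-1 \right)} \right)} W = 4 \left(3 - 6\right) \left(- \frac{1}{3}\right) = 4 \left(-3\right) \left(- \frac{1}{3}\right) = \left(-12\right) \left(- \frac{1}{3}\right) = 4$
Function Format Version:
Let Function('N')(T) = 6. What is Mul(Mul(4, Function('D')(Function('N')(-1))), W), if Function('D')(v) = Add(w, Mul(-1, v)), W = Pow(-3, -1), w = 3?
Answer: 4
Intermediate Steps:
W = Rational(-1, 3) ≈ -0.33333
Function('D')(v) = Add(3, Mul(-1, v))
Mul(Mul(4, Function('D')(Function('N')(-1))), W) = Mul(Mul(4, Add(3, Mul(-1, 6))), Rational(-1, 3)) = Mul(Mul(4, Add(3, -6)), Rational(-1, 3)) = Mul(Mul(4, -3), Rational(-1, 3)) = Mul(-12, Rational(-1, 3)) = 4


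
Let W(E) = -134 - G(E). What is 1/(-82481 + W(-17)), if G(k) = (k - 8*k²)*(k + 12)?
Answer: -1/94260 ≈ -1.0609e-5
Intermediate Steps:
G(k) = (12 + k)*(k - 8*k²) (G(k) = (k - 8*k²)*(12 + k) = (12 + k)*(k - 8*k²))
W(E) = -134 - E*(12 - 95*E - 8*E²)
1/(-82481 + W(-17)) = 1/(-82481 + (-134 - 17*(-12 + 8*(-17)² + 95*(-17)))) = 1/(-82481 + (-134 - 17*(-12 + 8*289 - 1615))) = 1/(-82481 + (-134 - 17*(-12 + 2312 - 1615))) = 1/(-82481 + (-134 - 17*685)) = 1/(-82481 + (-134 - 11645)) = 1/(-82481 - 11779) = 1/(-94260) = -1/94260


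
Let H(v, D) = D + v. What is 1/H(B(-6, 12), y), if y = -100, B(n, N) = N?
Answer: -1/88 ≈ -0.011364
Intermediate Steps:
1/H(B(-6, 12), y) = 1/(-100 + 12) = 1/(-88) = -1/88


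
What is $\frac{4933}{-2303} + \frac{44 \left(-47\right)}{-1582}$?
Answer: $- \frac{217243}{260239} \approx -0.83478$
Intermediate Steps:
$\frac{4933}{-2303} + \frac{44 \left(-47\right)}{-1582} = 4933 \left(- \frac{1}{2303}\right) - - \frac{1034}{791} = - \frac{4933}{2303} + \frac{1034}{791} = - \frac{217243}{260239}$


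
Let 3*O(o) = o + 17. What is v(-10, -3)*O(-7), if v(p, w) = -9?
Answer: -30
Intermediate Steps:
O(o) = 17/3 + o/3 (O(o) = (o + 17)/3 = (17 + o)/3 = 17/3 + o/3)
v(-10, -3)*O(-7) = -9*(17/3 + (⅓)*(-7)) = -9*(17/3 - 7/3) = -9*10/3 = -30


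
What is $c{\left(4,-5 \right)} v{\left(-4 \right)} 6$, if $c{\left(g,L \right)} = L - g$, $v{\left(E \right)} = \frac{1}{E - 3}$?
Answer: $\frac{54}{7} \approx 7.7143$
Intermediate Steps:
$v{\left(E \right)} = \frac{1}{-3 + E}$
$c{\left(4,-5 \right)} v{\left(-4 \right)} 6 = \frac{-5 - 4}{-3 - 4} \cdot 6 = \frac{-5 - 4}{-7} \cdot 6 = \left(-9\right) \left(- \frac{1}{7}\right) 6 = \frac{9}{7} \cdot 6 = \frac{54}{7}$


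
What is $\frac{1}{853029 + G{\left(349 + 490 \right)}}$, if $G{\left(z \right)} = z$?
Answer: $\frac{1}{853868} \approx 1.1711 \cdot 10^{-6}$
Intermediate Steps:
$\frac{1}{853029 + G{\left(349 + 490 \right)}} = \frac{1}{853029 + \left(349 + 490\right)} = \frac{1}{853029 + 839} = \frac{1}{853868}$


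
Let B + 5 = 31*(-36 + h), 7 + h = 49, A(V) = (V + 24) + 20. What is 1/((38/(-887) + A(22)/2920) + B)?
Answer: 1295020/234372411 ≈ 0.0055255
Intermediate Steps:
A(V) = 44 + V (A(V) = (24 + V) + 20 = 44 + V)
h = 42 (h = -7 + 49 = 42)
B = 181 (B = -5 + 31*(-36 + 42) = -5 + 31*6 = -5 + 186 = 181)
1/((38/(-887) + A(22)/2920) + B) = 1/((38/(-887) + (44 + 22)/2920) + 181) = 1/((38*(-1/887) + 66*(1/2920)) + 181) = 1/((-38/887 + 33/1460) + 181) = 1/(-26209/1295020 + 181) = 1/(234372411/1295020) = 1295020/234372411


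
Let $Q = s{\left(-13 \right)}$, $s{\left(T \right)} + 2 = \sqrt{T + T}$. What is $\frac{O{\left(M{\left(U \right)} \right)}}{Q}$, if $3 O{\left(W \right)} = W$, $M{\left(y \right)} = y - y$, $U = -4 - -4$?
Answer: $0$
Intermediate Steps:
$U = 0$ ($U = -4 + 4 = 0$)
$s{\left(T \right)} = -2 + \sqrt{2} \sqrt{T}$ ($s{\left(T \right)} = -2 + \sqrt{T + T} = -2 + \sqrt{2 T} = -2 + \sqrt{2} \sqrt{T}$)
$M{\left(y \right)} = 0$
$O{\left(W \right)} = \frac{W}{3}$
$Q = -2 + i \sqrt{26}$ ($Q = -2 + \sqrt{2} \sqrt{-13} = -2 + \sqrt{2} i \sqrt{13} = -2 + i \sqrt{26} \approx -2.0 + 5.099 i$)
$\frac{O{\left(M{\left(U \right)} \right)}}{Q} = \frac{\frac{1}{3} \cdot 0}{-2 + i \sqrt{26}} = \frac{0}{-2 + i \sqrt{26}} = 0$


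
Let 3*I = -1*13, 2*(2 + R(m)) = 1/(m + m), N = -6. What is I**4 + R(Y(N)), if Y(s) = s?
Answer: 227165/648 ≈ 350.56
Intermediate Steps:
R(m) = -2 + 1/(4*m) (R(m) = -2 + 1/(2*(m + m)) = -2 + 1/(2*((2*m))) = -2 + (1/(2*m))/2 = -2 + 1/(4*m))
I = -13/3 (I = (-1*13)/3 = (1/3)*(-13) = -13/3 ≈ -4.3333)
I**4 + R(Y(N)) = (-13/3)**4 + (-2 + (1/4)/(-6)) = 28561/81 + (-2 + (1/4)*(-1/6)) = 28561/81 + (-2 - 1/24) = 28561/81 - 49/24 = 227165/648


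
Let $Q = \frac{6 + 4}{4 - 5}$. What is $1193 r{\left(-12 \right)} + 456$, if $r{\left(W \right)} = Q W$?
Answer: $143616$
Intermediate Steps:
$Q = -10$ ($Q = \frac{10}{4 - 5} = \frac{10}{-1} = 10 \left(-1\right) = -10$)
$r{\left(W \right)} = - 10 W$
$1193 r{\left(-12 \right)} + 456 = 1193 \left(\left(-10\right) \left(-12\right)\right) + 456 = 1193 \cdot 120 + 456 = 143160 + 456 = 143616$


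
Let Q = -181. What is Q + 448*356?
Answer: 159307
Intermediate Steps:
Q + 448*356 = -181 + 448*356 = -181 + 159488 = 159307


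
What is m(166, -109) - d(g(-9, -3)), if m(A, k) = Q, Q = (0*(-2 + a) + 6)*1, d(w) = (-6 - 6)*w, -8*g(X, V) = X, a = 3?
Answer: 39/2 ≈ 19.500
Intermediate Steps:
g(X, V) = -X/8
d(w) = -12*w
Q = 6 (Q = (0*(-2 + 3) + 6)*1 = (0*1 + 6)*1 = (0 + 6)*1 = 6*1 = 6)
m(A, k) = 6
m(166, -109) - d(g(-9, -3)) = 6 - (-12)*(-⅛*(-9)) = 6 - (-12)*9/8 = 6 - 1*(-27/2) = 6 + 27/2 = 39/2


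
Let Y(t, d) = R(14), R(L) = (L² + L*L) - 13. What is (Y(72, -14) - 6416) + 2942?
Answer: -3095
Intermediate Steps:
R(L) = -13 + 2*L² (R(L) = (L² + L²) - 13 = 2*L² - 13 = -13 + 2*L²)
Y(t, d) = 379 (Y(t, d) = -13 + 2*14² = -13 + 2*196 = -13 + 392 = 379)
(Y(72, -14) - 6416) + 2942 = (379 - 6416) + 2942 = -6037 + 2942 = -3095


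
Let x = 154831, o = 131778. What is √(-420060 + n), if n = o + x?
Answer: I*√133451 ≈ 365.31*I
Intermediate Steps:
n = 286609 (n = 131778 + 154831 = 286609)
√(-420060 + n) = √(-420060 + 286609) = √(-133451) = I*√133451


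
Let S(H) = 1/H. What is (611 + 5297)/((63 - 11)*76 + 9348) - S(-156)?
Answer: 33391/74100 ≈ 0.45062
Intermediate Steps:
(611 + 5297)/((63 - 11)*76 + 9348) - S(-156) = (611 + 5297)/((63 - 11)*76 + 9348) - 1/(-156) = 5908/(52*76 + 9348) - 1*(-1/156) = 5908/(3952 + 9348) + 1/156 = 5908/13300 + 1/156 = 5908*(1/13300) + 1/156 = 211/475 + 1/156 = 33391/74100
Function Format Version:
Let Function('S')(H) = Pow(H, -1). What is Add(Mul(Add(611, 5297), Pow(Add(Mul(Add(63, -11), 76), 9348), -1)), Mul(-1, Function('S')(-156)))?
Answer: Rational(33391, 74100) ≈ 0.45062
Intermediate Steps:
Add(Mul(Add(611, 5297), Pow(Add(Mul(Add(63, -11), 76), 9348), -1)), Mul(-1, Function('S')(-156))) = Add(Mul(Add(611, 5297), Pow(Add(Mul(Add(63, -11), 76), 9348), -1)), Mul(-1, Pow(-156, -1))) = Add(Mul(5908, Pow(Add(Mul(52, 76), 9348), -1)), Mul(-1, Rational(-1, 156))) = Add(Mul(5908, Pow(Add(3952, 9348), -1)), Rational(1, 156)) = Add(Mul(5908, Pow(13300, -1)), Rational(1, 156)) = Add(Mul(5908, Rational(1, 13300)), Rational(1, 156)) = Add(Rational(211, 475), Rational(1, 156)) = Rational(33391, 74100)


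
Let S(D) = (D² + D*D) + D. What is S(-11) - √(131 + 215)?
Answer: 231 - √346 ≈ 212.40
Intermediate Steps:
S(D) = D + 2*D² (S(D) = (D² + D²) + D = 2*D² + D = D + 2*D²)
S(-11) - √(131 + 215) = -11*(1 + 2*(-11)) - √(131 + 215) = -11*(1 - 22) - √346 = -11*(-21) - √346 = 231 - √346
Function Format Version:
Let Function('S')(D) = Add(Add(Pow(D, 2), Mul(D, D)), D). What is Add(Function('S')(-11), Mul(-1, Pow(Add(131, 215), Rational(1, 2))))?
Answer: Add(231, Mul(-1, Pow(346, Rational(1, 2)))) ≈ 212.40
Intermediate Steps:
Function('S')(D) = Add(D, Mul(2, Pow(D, 2))) (Function('S')(D) = Add(Add(Pow(D, 2), Pow(D, 2)), D) = Add(Mul(2, Pow(D, 2)), D) = Add(D, Mul(2, Pow(D, 2))))
Add(Function('S')(-11), Mul(-1, Pow(Add(131, 215), Rational(1, 2)))) = Add(Mul(-11, Add(1, Mul(2, -11))), Mul(-1, Pow(Add(131, 215), Rational(1, 2)))) = Add(Mul(-11, Add(1, -22)), Mul(-1, Pow(346, Rational(1, 2)))) = Add(Mul(-11, -21), Mul(-1, Pow(346, Rational(1, 2)))) = Add(231, Mul(-1, Pow(346, Rational(1, 2))))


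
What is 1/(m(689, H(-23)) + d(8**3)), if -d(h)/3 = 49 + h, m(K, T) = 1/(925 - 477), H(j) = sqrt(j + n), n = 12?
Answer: -448/753983 ≈ -0.00059418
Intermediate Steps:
H(j) = sqrt(12 + j) (H(j) = sqrt(j + 12) = sqrt(12 + j))
m(K, T) = 1/448
d(h) = -147 - 3*h (d(h) = -3*(49 + h) = -147 - 3*h)
1/(m(689, H(-23)) + d(8**3)) = 1/(1/448 + (-147 - 3*8**3)) = 1/(1/448 + (-147 - 3*512)) = 1/(1/448 + (-147 - 1536)) = 1/(1/448 - 1683) = 1/(-753983/448) = -448/753983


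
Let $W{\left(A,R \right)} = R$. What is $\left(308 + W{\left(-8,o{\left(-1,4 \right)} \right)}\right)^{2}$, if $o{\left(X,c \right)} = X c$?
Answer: $92416$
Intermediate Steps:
$\left(308 + W{\left(-8,o{\left(-1,4 \right)} \right)}\right)^{2} = \left(308 - 4\right)^{2} = 304^{2} = 92416$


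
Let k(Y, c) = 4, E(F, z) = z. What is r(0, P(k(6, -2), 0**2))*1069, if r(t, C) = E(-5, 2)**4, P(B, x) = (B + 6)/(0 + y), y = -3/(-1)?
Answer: 17104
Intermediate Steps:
y = 3 (y = -3*(-1) = 3)
P(B, x) = 2 + B/3 (P(B, x) = (B + 6)/(0 + 3) = (6 + B)/3 = (6 + B)*(1/3) = 2 + B/3)
r(t, C) = 16 (r(t, C) = 2**4 = 16)
r(0, P(k(6, -2), 0**2))*1069 = 16*1069 = 17104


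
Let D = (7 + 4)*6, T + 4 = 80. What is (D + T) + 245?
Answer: 387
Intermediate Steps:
T = 76 (T = -4 + 80 = 76)
D = 66 (D = 11*6 = 66)
(D + T) + 245 = (66 + 76) + 245 = 142 + 245 = 387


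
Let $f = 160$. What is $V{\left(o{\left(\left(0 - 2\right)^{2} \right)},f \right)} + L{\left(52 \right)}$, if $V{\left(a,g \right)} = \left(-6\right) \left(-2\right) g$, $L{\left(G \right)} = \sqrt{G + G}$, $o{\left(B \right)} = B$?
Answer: $1920 + 2 \sqrt{26} \approx 1930.2$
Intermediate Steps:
$L{\left(G \right)} = \sqrt{2} \sqrt{G}$ ($L{\left(G \right)} = \sqrt{2 G} = \sqrt{2} \sqrt{G}$)
$V{\left(a,g \right)} = 12 g$
$V{\left(o{\left(\left(0 - 2\right)^{2} \right)},f \right)} + L{\left(52 \right)} = 12 \cdot 160 + \sqrt{2} \sqrt{52} = 1920 + \sqrt{2} \cdot 2 \sqrt{13} = 1920 + 2 \sqrt{26}$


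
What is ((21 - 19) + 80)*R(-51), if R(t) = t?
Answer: -4182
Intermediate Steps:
((21 - 19) + 80)*R(-51) = ((21 - 19) + 80)*(-51) = (2 + 80)*(-51) = 82*(-51) = -4182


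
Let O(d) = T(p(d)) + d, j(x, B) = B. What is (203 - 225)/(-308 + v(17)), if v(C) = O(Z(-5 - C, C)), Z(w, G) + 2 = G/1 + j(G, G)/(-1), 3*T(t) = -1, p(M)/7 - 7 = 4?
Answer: 66/931 ≈ 0.070891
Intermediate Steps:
p(M) = 77 (p(M) = 49 + 7*4 = 49 + 28 = 77)
T(t) = -1/3 (T(t) = (1/3)*(-1) = -1/3)
Z(w, G) = -2 (Z(w, G) = -2 + (G/1 + G/(-1)) = -2 + (G*1 + G*(-1)) = -2 + (G - G) = -2 + 0 = -2)
O(d) = -1/3 + d
v(C) = -7/3 (v(C) = -1/3 - 2 = -7/3)
(203 - 225)/(-308 + v(17)) = (203 - 225)/(-308 - 7/3) = -22/(-931/3) = -22*(-3/931) = 66/931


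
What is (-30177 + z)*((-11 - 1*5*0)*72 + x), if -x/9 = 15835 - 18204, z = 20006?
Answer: -208800459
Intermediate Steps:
x = 21321 (x = -9*(15835 - 18204) = -9*(-2369) = 21321)
(-30177 + z)*((-11 - 1*5*0)*72 + x) = (-30177 + 20006)*((-11 - 1*5*0)*72 + 21321) = -10171*((-11 - 5*0)*72 + 21321) = -10171*((-11 + 0)*72 + 21321) = -10171*(-11*72 + 21321) = -10171*(-792 + 21321) = -10171*20529 = -208800459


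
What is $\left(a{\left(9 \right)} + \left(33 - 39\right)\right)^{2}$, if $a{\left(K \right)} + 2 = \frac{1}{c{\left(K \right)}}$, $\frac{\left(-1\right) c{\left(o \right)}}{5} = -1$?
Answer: $\frac{1521}{25} \approx 60.84$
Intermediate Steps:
$c{\left(o \right)} = 5$ ($c{\left(o \right)} = \left(-5\right) \left(-1\right) = 5$)
$a{\left(K \right)} = - \frac{9}{5}$ ($a{\left(K \right)} = -2 + \frac{1}{5} = - \frac{9}{5}$)
$\left(a{\left(9 \right)} + \left(33 - 39\right)\right)^{2} = \left(- \frac{9}{5} + \left(33 - 39\right)\right)^{2} = \left(- \frac{9}{5} - 6\right)^{2} = \left(- \frac{39}{5}\right)^{2} = \frac{1521}{25}$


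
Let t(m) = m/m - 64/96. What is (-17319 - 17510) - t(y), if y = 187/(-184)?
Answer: -104488/3 ≈ -34829.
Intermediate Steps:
y = -187/184 (y = 187*(-1/184) = -187/184 ≈ -1.0163)
t(m) = ⅓ (t(m) = 1 - 64*1/96 = 1 - ⅔ = ⅓)
(-17319 - 17510) - t(y) = (-17319 - 17510) - 1*⅓ = -34829 - ⅓ = -104488/3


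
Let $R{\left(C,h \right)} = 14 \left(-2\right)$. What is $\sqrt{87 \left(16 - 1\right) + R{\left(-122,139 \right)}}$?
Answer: $\sqrt{1277} \approx 35.735$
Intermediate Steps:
$R{\left(C,h \right)} = -28$
$\sqrt{87 \left(16 - 1\right) + R{\left(-122,139 \right)}} = \sqrt{87 \left(16 - 1\right) - 28} = \sqrt{87 \cdot 15 - 28} = \sqrt{1305 - 28} = \sqrt{1277}$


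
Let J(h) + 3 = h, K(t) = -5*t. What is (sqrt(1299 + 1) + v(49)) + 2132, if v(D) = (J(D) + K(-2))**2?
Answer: 5268 + 10*sqrt(13) ≈ 5304.1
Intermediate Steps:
J(h) = -3 + h
v(D) = (7 + D)**2 (v(D) = ((-3 + D) - 5*(-2))**2 = ((-3 + D) + 10)**2 = (7 + D)**2)
(sqrt(1299 + 1) + v(49)) + 2132 = (sqrt(1299 + 1) + (7 + 49)**2) + 2132 = (sqrt(1300) + 56**2) + 2132 = (10*sqrt(13) + 3136) + 2132 = (3136 + 10*sqrt(13)) + 2132 = 5268 + 10*sqrt(13)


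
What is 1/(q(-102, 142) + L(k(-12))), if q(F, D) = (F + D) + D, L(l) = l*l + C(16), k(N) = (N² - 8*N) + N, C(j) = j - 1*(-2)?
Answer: 1/52184 ≈ 1.9163e-5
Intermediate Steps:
C(j) = 2 + j (C(j) = j + 2 = 2 + j)
k(N) = N² - 7*N
L(l) = 18 + l² (L(l) = l*l + (2 + 16) = l² + 18 = 18 + l²)
q(F, D) = F + 2*D (q(F, D) = (D + F) + D = F + 2*D)
1/(q(-102, 142) + L(k(-12))) = 1/((-102 + 2*142) + (18 + (-12*(-7 - 12))²)) = 1/((-102 + 284) + (18 + (-12*(-19))²)) = 1/(182 + (18 + 228²)) = 1/(182 + (18 + 51984)) = 1/(182 + 52002) = 1/52184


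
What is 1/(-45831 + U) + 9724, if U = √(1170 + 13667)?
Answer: 20424928654345/2100465724 - √14837/2100465724 ≈ 9724.0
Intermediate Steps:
U = √14837 ≈ 121.81
1/(-45831 + U) + 9724 = 1/(-45831 + √14837) + 9724 = 9724 + 1/(-45831 + √14837)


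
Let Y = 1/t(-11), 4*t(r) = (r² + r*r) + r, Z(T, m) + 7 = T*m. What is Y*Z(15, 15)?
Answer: 872/231 ≈ 3.7749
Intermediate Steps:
Z(T, m) = -7 + T*m
t(r) = r²/2 + r/4 (t(r) = ((r² + r*r) + r)/4 = ((r² + r²) + r)/4 = (2*r² + r)/4 = (r + 2*r²)/4 = r²/2 + r/4)
Y = 4/231 (Y = 1/((¼)*(-11)*(1 + 2*(-11))) = 1/((¼)*(-11)*(1 - 22)) = 1/((¼)*(-11)*(-21)) = 1/(231/4) = 4/231 ≈ 0.017316)
Y*Z(15, 15) = 4*(-7 + 15*15)/231 = 4*(-7 + 225)/231 = (4/231)*218 = 872/231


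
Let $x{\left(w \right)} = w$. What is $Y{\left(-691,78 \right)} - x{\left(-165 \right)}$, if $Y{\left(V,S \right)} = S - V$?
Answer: $934$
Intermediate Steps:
$Y{\left(-691,78 \right)} - x{\left(-165 \right)} = \left(78 - -691\right) - -165 = \left(78 + 691\right) + 165 = 769 + 165 = 934$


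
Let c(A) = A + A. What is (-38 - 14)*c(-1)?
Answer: 104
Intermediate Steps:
c(A) = 2*A
(-38 - 14)*c(-1) = (-38 - 14)*(2*(-1)) = -52*(-2) = 104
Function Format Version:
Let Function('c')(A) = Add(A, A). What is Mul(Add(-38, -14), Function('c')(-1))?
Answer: 104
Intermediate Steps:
Function('c')(A) = Mul(2, A)
Mul(Add(-38, -14), Function('c')(-1)) = Mul(Add(-38, -14), Mul(2, -1)) = Mul(-52, -2) = 104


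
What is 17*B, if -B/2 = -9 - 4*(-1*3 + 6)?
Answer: 714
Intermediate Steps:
B = 42 (B = -2*(-9 - 4*(-1*3 + 6)) = -2*(-9 - 4*(-3 + 6)) = -2*(-9 - 4*3) = -2*(-9 - 12) = -2*(-21) = 42)
17*B = 17*42 = 714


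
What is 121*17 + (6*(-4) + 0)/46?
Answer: 47299/23 ≈ 2056.5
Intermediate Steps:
121*17 + (6*(-4) + 0)/46 = 2057 + (-24 + 0)*(1/46) = 2057 - 24*1/46 = 2057 - 12/23 = 47299/23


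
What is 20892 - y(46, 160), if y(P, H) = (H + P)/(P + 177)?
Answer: 4658710/223 ≈ 20891.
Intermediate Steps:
y(P, H) = (H + P)/(177 + P)
20892 - y(46, 160) = 20892 - (160 + 46)/(177 + 46) = 20892 - 206/223 = 4658710/223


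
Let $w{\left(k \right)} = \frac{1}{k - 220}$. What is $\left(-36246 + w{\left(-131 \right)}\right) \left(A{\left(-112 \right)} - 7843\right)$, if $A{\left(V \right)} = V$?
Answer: $\frac{101206270385}{351} \approx 2.8834 \cdot 10^{8}$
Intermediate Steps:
$w{\left(k \right)} = \frac{1}{-220 + k}$
$\left(-36246 + w{\left(-131 \right)}\right) \left(A{\left(-112 \right)} - 7843\right) = \left(-36246 + \frac{1}{-220 - 131}\right) \left(-112 - 7843\right) = \left(-36246 + \frac{1}{-351}\right) \left(-7955\right) = \left(-36246 - \frac{1}{351}\right) \left(-7955\right) = \left(- \frac{12722347}{351}\right) \left(-7955\right) = \frac{101206270385}{351}$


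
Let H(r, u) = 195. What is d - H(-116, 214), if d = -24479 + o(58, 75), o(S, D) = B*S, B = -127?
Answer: -32040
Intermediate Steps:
o(S, D) = -127*S
d = -31845 (d = -24479 - 127*58 = -24479 - 7366 = -31845)
d - H(-116, 214) = -31845 - 1*195 = -31845 - 195 = -32040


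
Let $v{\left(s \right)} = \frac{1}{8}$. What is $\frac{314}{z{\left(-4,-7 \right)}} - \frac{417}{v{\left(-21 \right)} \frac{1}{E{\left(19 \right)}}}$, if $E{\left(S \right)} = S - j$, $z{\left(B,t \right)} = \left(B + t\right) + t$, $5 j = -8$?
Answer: $- \frac{3093257}{45} \approx -68739.0$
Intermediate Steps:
$j = - \frac{8}{5}$ ($j = \frac{1}{5} \left(-8\right) = - \frac{8}{5} \approx -1.6$)
$v{\left(s \right)} = \frac{1}{8}$
$z{\left(B,t \right)} = B + 2 t$
$E{\left(S \right)} = \frac{8}{5} + S$ ($E{\left(S \right)} = S - - \frac{8}{5} = S + \frac{8}{5} = \frac{8}{5} + S$)
$\frac{314}{z{\left(-4,-7 \right)}} - \frac{417}{v{\left(-21 \right)} \frac{1}{E{\left(19 \right)}}} = \frac{314}{-4 + 2 \left(-7\right)} - \frac{417}{\frac{1}{8} \frac{1}{\frac{8}{5} + 19}} = \frac{314}{-4 - 14} - \frac{417}{\frac{1}{8} \frac{1}{\frac{103}{5}}} = \frac{314}{-18} - \frac{417}{\frac{1}{8} \cdot \frac{5}{103}} = 314 \left(- \frac{1}{18}\right) - \frac{417}{\frac{5}{824}} = - \frac{157}{9} - \frac{343608}{5} = - \frac{3093257}{45}$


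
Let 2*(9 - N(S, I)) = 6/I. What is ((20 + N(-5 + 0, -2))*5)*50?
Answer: 7625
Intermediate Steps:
N(S, I) = 9 - 3/I
((20 + N(-5 + 0, -2))*5)*50 = ((20 + (9 - 3/(-2)))*5)*50 = ((20 + (9 - 3*(-½)))*5)*50 = ((20 + (9 + 3/2))*5)*50 = ((20 + 21/2)*5)*50 = ((61/2)*5)*50 = (305/2)*50 = 7625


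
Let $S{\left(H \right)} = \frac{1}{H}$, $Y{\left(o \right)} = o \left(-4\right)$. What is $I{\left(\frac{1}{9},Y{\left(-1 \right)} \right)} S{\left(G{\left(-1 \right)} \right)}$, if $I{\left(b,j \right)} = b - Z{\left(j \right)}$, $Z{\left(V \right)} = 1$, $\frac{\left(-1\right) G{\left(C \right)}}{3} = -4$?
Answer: $- \frac{2}{27} \approx -0.074074$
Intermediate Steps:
$G{\left(C \right)} = 12$ ($G{\left(C \right)} = \left(-3\right) \left(-4\right) = 12$)
$Y{\left(o \right)} = - 4 o$
$I{\left(b,j \right)} = -1 + b$ ($I{\left(b,j \right)} = b - 1 = -1 + b$)
$I{\left(\frac{1}{9},Y{\left(-1 \right)} \right)} S{\left(G{\left(-1 \right)} \right)} = \frac{-1 + \frac{1}{9}}{12} = \left(-1 + \frac{1}{9}\right) \frac{1}{12} = \left(- \frac{8}{9}\right) \frac{1}{12} = - \frac{2}{27}$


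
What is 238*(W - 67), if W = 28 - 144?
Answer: -43554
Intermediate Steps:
W = -116
238*(W - 67) = 238*(-116 - 67) = 238*(-183) = -43554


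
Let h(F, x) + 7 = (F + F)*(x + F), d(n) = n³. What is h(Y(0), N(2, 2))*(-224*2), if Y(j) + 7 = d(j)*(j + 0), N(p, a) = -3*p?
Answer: -78400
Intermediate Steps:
Y(j) = -7 + j⁴ (Y(j) = -7 + j³*(j + 0) = -7 + j³*j = -7 + j⁴)
h(F, x) = -7 + 2*F*(F + x) (h(F, x) = -7 + (F + F)*(x + F) = -7 + (2*F)*(F + x) = -7 + 2*F*(F + x))
h(Y(0), N(2, 2))*(-224*2) = (-7 + 2*(-7 + 0⁴)² + 2*(-7 + 0⁴)*(-3*2))*(-224*2) = (-7 + 2*(-7 + 0)² + 2*(-7 + 0)*(-6))*(-448) = (-7 + 2*(-7)² + 2*(-7)*(-6))*(-448) = (-7 + 2*49 + 84)*(-448) = (-7 + 98 + 84)*(-448) = 175*(-448) = -78400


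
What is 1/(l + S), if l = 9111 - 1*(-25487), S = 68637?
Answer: 1/103235 ≈ 9.6866e-6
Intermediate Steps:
l = 34598 (l = 9111 + 25487 = 34598)
1/(l + S) = 1/(34598 + 68637) = 1/103235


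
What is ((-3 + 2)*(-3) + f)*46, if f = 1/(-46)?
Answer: 137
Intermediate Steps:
f = -1/46 ≈ -0.021739
((-3 + 2)*(-3) + f)*46 = ((-3 + 2)*(-3) - 1/46)*46 = (-1*(-3) - 1/46)*46 = (3 - 1/46)*46 = (137/46)*46 = 137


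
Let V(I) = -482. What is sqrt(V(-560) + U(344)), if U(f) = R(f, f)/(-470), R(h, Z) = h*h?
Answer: I*sqrt(40522930)/235 ≈ 27.088*I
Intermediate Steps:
R(h, Z) = h**2
U(f) = -f**2/470 (U(f) = f**2/(-470) = f**2*(-1/470) = -f**2/470)
sqrt(V(-560) + U(344)) = sqrt(-482 - 1/470*344**2) = sqrt(-482 - 1/470*118336) = sqrt(-482 - 59168/235) = sqrt(-172438/235) = I*sqrt(40522930)/235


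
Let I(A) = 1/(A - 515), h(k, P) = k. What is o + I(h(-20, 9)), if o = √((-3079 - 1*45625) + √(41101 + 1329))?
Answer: -1/535 + I*√(48704 - √42430) ≈ -0.0018692 + 220.22*I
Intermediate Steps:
o = √(-48704 + √42430) (o = √((-3079 - 45625) + √42430) = √(-48704 + √42430) ≈ 220.22*I)
I(A) = 1/(-515 + A)
o + I(h(-20, 9)) = √(-48704 + √42430) + 1/(-515 - 20) = √(-48704 + √42430) + 1/(-535) = √(-48704 + √42430) - 1/535 = -1/535 + √(-48704 + √42430)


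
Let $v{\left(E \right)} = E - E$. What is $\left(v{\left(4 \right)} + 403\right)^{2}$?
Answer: $162409$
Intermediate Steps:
$v{\left(E \right)} = 0$
$\left(v{\left(4 \right)} + 403\right)^{2} = \left(0 + 403\right)^{2} = 403^{2} = 162409$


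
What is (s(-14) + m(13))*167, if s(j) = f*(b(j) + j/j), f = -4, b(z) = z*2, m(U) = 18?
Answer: 21042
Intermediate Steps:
b(z) = 2*z
s(j) = -4 - 8*j (s(j) = -4*(2*j + j/j) = -4*(2*j + 1) = -4*(1 + 2*j) = -4 - 8*j)
(s(-14) + m(13))*167 = ((-4 - 8*(-14)) + 18)*167 = ((-4 + 112) + 18)*167 = (108 + 18)*167 = 126*167 = 21042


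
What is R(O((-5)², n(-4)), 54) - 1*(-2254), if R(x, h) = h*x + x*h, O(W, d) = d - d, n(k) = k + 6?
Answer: 2254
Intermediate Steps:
n(k) = 6 + k
O(W, d) = 0
R(x, h) = 2*h*x (R(x, h) = h*x + h*x = 2*h*x)
R(O((-5)², n(-4)), 54) - 1*(-2254) = 2*54*0 - 1*(-2254) = 0 + 2254 = 2254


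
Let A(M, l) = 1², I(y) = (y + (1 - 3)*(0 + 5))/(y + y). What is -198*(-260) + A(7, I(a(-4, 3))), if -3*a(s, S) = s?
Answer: 51481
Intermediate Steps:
a(s, S) = -s/3
I(y) = (-10 + y)/(2*y) (I(y) = (y - 2*5)/((2*y)) = (y - 10)*(1/(2*y)) = (-10 + y)*(1/(2*y)) = (-10 + y)/(2*y))
A(M, l) = 1
-198*(-260) + A(7, I(a(-4, 3))) = -198*(-260) + 1 = 51480 + 1 = 51481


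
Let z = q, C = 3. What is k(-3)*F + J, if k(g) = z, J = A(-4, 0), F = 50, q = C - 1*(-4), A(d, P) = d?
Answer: 346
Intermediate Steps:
q = 7 (q = 3 - 1*(-4) = 3 + 4 = 7)
J = -4
z = 7
k(g) = 7
k(-3)*F + J = 7*50 - 4 = 350 - 4 = 346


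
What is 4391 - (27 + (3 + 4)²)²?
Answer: -1385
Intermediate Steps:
4391 - (27 + (3 + 4)²)² = 4391 - (27 + 7²)² = 4391 - (27 + 49)² = 4391 - 1*76² = 4391 - 1*5776 = 4391 - 5776 = -1385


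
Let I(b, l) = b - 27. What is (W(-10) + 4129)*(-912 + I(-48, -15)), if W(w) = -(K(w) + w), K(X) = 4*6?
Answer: -4061505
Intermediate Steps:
K(X) = 24
I(b, l) = -27 + b
W(w) = -24 - w (W(w) = -(24 + w) = -24 - w)
(W(-10) + 4129)*(-912 + I(-48, -15)) = ((-24 - 1*(-10)) + 4129)*(-912 + (-27 - 48)) = ((-24 + 10) + 4129)*(-912 - 75) = (-14 + 4129)*(-987) = 4115*(-987) = -4061505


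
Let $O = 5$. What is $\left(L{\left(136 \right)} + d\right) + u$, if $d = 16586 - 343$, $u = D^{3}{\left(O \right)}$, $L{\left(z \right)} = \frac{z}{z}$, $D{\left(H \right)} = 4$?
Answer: $16308$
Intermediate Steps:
$L{\left(z \right)} = 1$
$u = 64$ ($u = 4^{3} = 64$)
$d = 16243$
$\left(L{\left(136 \right)} + d\right) + u = \left(1 + 16243\right) + 64 = 16244 + 64 = 16308$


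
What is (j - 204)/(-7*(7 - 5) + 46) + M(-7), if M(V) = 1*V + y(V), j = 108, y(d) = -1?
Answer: -11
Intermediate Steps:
M(V) = -1 + V (M(V) = 1*V - 1 = V - 1 = -1 + V)
(j - 204)/(-7*(7 - 5) + 46) + M(-7) = (108 - 204)/(-7*(7 - 5) + 46) + (-1 - 7) = -96/(-7*2 + 46) - 8 = -96/(-14 + 46) - 8 = -96/32 - 8 = -96*1/32 - 8 = -3 - 8 = -11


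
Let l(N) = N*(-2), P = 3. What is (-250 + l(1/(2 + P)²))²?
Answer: 39087504/625 ≈ 62540.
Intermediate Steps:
l(N) = -2*N
(-250 + l(1/(2 + P)²))² = (-250 - 2/((2 + 3)²))² = (-250 - 2/(5²))² = (-250 - 2/25)² = (-6252/25)² = 39087504/625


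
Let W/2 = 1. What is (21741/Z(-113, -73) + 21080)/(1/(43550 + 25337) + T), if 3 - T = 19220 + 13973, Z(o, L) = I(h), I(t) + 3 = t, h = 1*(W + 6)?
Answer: -8758362067/11431797645 ≈ -0.76614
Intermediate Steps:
W = 2 (W = 2*1 = 2)
h = 8 (h = 1*(2 + 6) = 1*8 = 8)
I(t) = -3 + t
Z(o, L) = 5 (Z(o, L) = -3 + 8 = 5)
T = -33190 (T = 3 - (19220 + 13973) = 3 - 1*33193 = 3 - 33193 = -33190)
(21741/Z(-113, -73) + 21080)/(1/(43550 + 25337) + T) = (21741/5 + 21080)/(1/(43550 + 25337) - 33190) = (21741*(1/5) + 21080)/(1/68887 - 33190) = (21741/5 + 21080)/(1/68887 - 33190) = 127141/(5*(-2286359529/68887)) = (127141/5)*(-68887/2286359529) = -8758362067/11431797645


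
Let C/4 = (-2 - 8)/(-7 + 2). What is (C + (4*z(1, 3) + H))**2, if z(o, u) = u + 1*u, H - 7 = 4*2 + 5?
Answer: 2704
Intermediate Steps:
H = 20 (H = 7 + (4*2 + 5) = 7 + (8 + 5) = 7 + 13 = 20)
z(o, u) = 2*u (z(o, u) = u + u = 2*u)
C = 8 (C = 4*((-2 - 8)/(-7 + 2)) = 4*(-10/(-5)) = 4*(-10*(-1/5)) = 4*2 = 8)
(C + (4*z(1, 3) + H))**2 = (8 + (4*(2*3) + 20))**2 = (8 + (4*6 + 20))**2 = (8 + (24 + 20))**2 = (8 + 44)**2 = 52**2 = 2704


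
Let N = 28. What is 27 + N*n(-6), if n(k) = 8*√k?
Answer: 27 + 224*I*√6 ≈ 27.0 + 548.69*I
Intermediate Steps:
27 + N*n(-6) = 27 + 28*(8*√(-6)) = 27 + 28*(8*(I*√6)) = 27 + 28*(8*I*√6) = 27 + 224*I*√6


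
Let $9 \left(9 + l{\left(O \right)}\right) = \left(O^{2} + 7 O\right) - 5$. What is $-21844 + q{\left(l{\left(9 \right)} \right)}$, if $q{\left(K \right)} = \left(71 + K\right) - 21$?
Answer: $- \frac{196088}{9} \approx -21788.0$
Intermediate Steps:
$l{\left(O \right)} = - \frac{86}{9} + \frac{O^{2}}{9} + \frac{7 O}{9}$ ($l{\left(O \right)} = -9 + \frac{\left(O^{2} + 7 O\right) - 5}{9} = -9 + \frac{-5 + O^{2} + 7 O}{9} = -9 + \left(- \frac{5}{9} + \frac{O^{2}}{9} + \frac{7 O}{9}\right) = - \frac{86}{9} + \frac{O^{2}}{9} + \frac{7 O}{9}$)
$q{\left(K \right)} = 50 + K$
$-21844 + q{\left(l{\left(9 \right)} \right)} = -21844 + \left(50 + \left(- \frac{86}{9} + \frac{9^{2}}{9} + \frac{7}{9} \cdot 9\right)\right) = -21844 + \left(50 + \left(- \frac{86}{9} + \frac{1}{9} \cdot 81 + 7\right)\right) = -21844 + \left(50 + \left(- \frac{86}{9} + 9 + 7\right)\right) = -21844 + \left(50 + \frac{58}{9}\right) = -21844 + \frac{508}{9} = - \frac{196088}{9}$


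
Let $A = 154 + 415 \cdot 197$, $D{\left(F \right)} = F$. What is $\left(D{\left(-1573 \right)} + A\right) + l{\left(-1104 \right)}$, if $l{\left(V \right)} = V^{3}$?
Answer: $-1345492528$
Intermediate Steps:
$A = 81909$ ($A = 154 + 81755 = 81909$)
$\left(D{\left(-1573 \right)} + A\right) + l{\left(-1104 \right)} = \left(-1573 + 81909\right) + \left(-1104\right)^{3} = 80336 - 1345572864 = -1345492528$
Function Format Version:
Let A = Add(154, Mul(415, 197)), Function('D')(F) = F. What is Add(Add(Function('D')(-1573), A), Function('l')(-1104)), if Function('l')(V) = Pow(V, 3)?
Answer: -1345492528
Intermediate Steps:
A = 81909 (A = Add(154, 81755) = 81909)
Add(Add(Function('D')(-1573), A), Function('l')(-1104)) = Add(Add(-1573, 81909), Pow(-1104, 3)) = Add(80336, -1345572864) = -1345492528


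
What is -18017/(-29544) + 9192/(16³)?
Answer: 5396345/1890816 ≈ 2.8540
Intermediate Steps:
-18017/(-29544) + 9192/(16³) = -18017*(-1/29544) + 9192/4096 = 18017/29544 + 9192*(1/4096) = 18017/29544 + 1149/512 = 5396345/1890816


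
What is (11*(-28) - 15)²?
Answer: 104329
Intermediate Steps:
(11*(-28) - 15)² = (-308 - 15)² = (-323)² = 104329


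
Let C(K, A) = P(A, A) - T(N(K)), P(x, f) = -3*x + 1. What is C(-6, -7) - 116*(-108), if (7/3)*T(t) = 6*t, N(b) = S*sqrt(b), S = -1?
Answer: 12550 + 18*I*sqrt(6)/7 ≈ 12550.0 + 6.2987*I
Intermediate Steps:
P(x, f) = 1 - 3*x
N(b) = -sqrt(b)
T(t) = 18*t/7 (T(t) = 3*(6*t)/7 = 18*t/7)
C(K, A) = 1 - 3*A + 18*sqrt(K)/7 (C(K, A) = (1 - 3*A) - 18*(-sqrt(K))/7 = (1 - 3*A) - (-18)*sqrt(K)/7 = (1 - 3*A) + 18*sqrt(K)/7 = 1 - 3*A + 18*sqrt(K)/7)
C(-6, -7) - 116*(-108) = (1 - 3*(-7) + 18*sqrt(-6)/7) - 116*(-108) = (1 + 21 + 18*(I*sqrt(6))/7) + 12528 = (1 + 21 + 18*I*sqrt(6)/7) + 12528 = (22 + 18*I*sqrt(6)/7) + 12528 = 12550 + 18*I*sqrt(6)/7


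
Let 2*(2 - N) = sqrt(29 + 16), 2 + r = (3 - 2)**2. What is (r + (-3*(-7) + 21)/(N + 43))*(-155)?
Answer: 1705/179 - 868*sqrt(5)/179 ≈ -1.3179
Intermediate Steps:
r = -1 (r = -2 + (3 - 2)**2 = -2 + 1**2 = -2 + 1 = -1)
N = 2 - 3*sqrt(5)/2 (N = 2 - sqrt(29 + 16)/2 = 2 - 3*sqrt(5)/2 ≈ -1.3541)
(r + (-3*(-7) + 21)/(N + 43))*(-155) = (-1 + (-3*(-7) + 21)/((2 - 3*sqrt(5)/2) + 43))*(-155) = (-1 + (21 + 21)/(45 - 3*sqrt(5)/2))*(-155) = (-1 + 42/(45 - 3*sqrt(5)/2))*(-155) = 155 - 6510/(45 - 3*sqrt(5)/2)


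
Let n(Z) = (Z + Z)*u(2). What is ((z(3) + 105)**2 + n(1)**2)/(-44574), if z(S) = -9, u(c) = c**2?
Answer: -4640/22287 ≈ -0.20819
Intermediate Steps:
n(Z) = 8*Z (n(Z) = (Z + Z)*2**2 = (2*Z)*4 = 8*Z)
((z(3) + 105)**2 + n(1)**2)/(-44574) = ((-9 + 105)**2 + (8*1)**2)/(-44574) = (96**2 + 8**2)*(-1/44574) = (9216 + 64)*(-1/44574) = 9280*(-1/44574) = -4640/22287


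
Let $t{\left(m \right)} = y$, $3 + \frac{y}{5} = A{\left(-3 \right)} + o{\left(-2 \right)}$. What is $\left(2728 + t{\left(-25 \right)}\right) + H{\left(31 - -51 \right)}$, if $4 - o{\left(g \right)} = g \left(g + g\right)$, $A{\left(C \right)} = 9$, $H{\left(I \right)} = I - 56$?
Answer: $2764$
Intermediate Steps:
$H{\left(I \right)} = -56 + I$
$o{\left(g \right)} = 4 - 2 g^{2}$ ($o{\left(g \right)} = 4 - g \left(g + g\right) = 4 - g 2 g = 4 - 2 g^{2}$)
$y = 10$ ($y = -15 + 5 \left(9 + \left(4 - 2 \left(-2\right)^{2}\right)\right) = -15 + 5 \left(9 + \left(4 - 8\right)\right) = -15 + 5 \left(9 - 4\right) = -15 + 5 \cdot 5 = -15 + 25 = 10$)
$t{\left(m \right)} = 10$
$\left(2728 + t{\left(-25 \right)}\right) + H{\left(31 - -51 \right)} = \left(2728 + 10\right) + \left(-56 + \left(31 - -51\right)\right) = 2738 + \left(-56 + \left(31 + 51\right)\right) = 2738 + \left(-56 + 82\right) = 2738 + 26 = 2764$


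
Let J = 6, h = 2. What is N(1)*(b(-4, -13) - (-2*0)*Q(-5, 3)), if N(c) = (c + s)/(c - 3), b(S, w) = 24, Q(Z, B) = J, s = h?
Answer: -36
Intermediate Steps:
s = 2
Q(Z, B) = 6
N(c) = (2 + c)/(-3 + c) (N(c) = (c + 2)/(c - 3) = (2 + c)/(-3 + c))
N(1)*(b(-4, -13) - (-2*0)*Q(-5, 3)) = ((2 + 1)/(-3 + 1))*(24 - (-2*0)*6) = (3/(-2))*(24 - 0*6) = (-½*3)*(24 - 1*0) = -3*(24 + 0)/2 = -3/2*24 = -36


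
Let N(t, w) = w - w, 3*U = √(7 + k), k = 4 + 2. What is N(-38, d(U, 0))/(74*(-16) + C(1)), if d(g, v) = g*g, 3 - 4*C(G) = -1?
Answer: 0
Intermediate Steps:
C(G) = 1 (C(G) = ¾ - ¼*(-1) = ¾ + ¼ = 1)
k = 6
U = √13/3 (U = √(7 + 6)/3 = √13/3 ≈ 1.2019)
d(g, v) = g²
N(t, w) = 0
N(-38, d(U, 0))/(74*(-16) + C(1)) = 0/(74*(-16) + 1) = 0/(-1184 + 1) = 0/(-1183) = 0*(-1/1183) = 0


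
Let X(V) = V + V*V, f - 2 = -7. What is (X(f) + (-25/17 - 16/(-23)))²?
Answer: 56505289/152881 ≈ 369.60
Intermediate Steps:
f = -5 (f = 2 - 7 = -5)
X(V) = V + V²
(X(f) + (-25/17 - 16/(-23)))² = (-5*(1 - 5) + (-25/17 - 16/(-23)))² = (-5*(-4) + (-25*1/17 - 16*(-1/23)))² = (20 + (-25/17 + 16/23))² = (20 - 303/391)² = (7517/391)² = 56505289/152881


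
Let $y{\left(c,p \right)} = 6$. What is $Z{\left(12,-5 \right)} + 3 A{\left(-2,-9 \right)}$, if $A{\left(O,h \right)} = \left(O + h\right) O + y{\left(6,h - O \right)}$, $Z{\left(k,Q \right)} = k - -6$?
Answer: $102$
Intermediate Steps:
$Z{\left(k,Q \right)} = 6 + k$ ($Z{\left(k,Q \right)} = k + 6 = 6 + k$)
$A{\left(O,h \right)} = 6 + O \left(O + h\right)$ ($A{\left(O,h \right)} = \left(O + h\right) O + 6 = O \left(O + h\right) + 6 = 6 + O \left(O + h\right)$)
$Z{\left(12,-5 \right)} + 3 A{\left(-2,-9 \right)} = \left(6 + 12\right) + 3 \left(6 + \left(-2\right)^{2} - -18\right) = 18 + 3 \left(6 + 4 + 18\right) = 18 + 3 \cdot 28 = 18 + 84 = 102$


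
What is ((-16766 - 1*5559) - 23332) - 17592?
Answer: -63249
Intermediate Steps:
((-16766 - 1*5559) - 23332) - 17592 = ((-16766 - 5559) - 23332) - 17592 = (-22325 - 23332) - 17592 = -45657 - 17592 = -63249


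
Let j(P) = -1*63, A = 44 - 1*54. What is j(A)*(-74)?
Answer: 4662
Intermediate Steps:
A = -10 (A = 44 - 54 = -10)
j(P) = -63
j(A)*(-74) = -63*(-74) = 4662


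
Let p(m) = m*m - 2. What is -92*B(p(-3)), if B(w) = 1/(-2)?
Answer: 46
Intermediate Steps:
p(m) = -2 + m**2 (p(m) = m**2 - 2 = -2 + m**2)
B(w) = -1/2
-92*B(p(-3)) = -92*(-1/2) = 46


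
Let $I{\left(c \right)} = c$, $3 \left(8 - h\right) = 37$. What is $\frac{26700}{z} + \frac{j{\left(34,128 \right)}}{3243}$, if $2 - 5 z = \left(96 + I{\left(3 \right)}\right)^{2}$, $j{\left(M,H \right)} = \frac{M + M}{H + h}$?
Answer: $- \frac{53539642168}{3929898749} \approx -13.624$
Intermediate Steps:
$h = - \frac{13}{3}$ ($h = 8 - \frac{37}{3} = - \frac{13}{3} \approx -4.3333$)
$j{\left(M,H \right)} = \frac{2 M}{- \frac{13}{3} + H}$ ($j{\left(M,H \right)} = \frac{M + M}{H - \frac{13}{3}} = \frac{2 M}{- \frac{13}{3} + H}$)
$z = - \frac{9799}{5}$ ($z = \frac{2}{5} - \frac{\left(96 + 3\right)^{2}}{5} = \frac{2}{5} - \frac{99^{2}}{5} = \frac{2}{5} - \frac{9801}{5} = - \frac{9799}{5} \approx -1959.8$)
$\frac{26700}{z} + \frac{j{\left(34,128 \right)}}{3243} = \frac{26700}{- \frac{9799}{5}} + \frac{6 \cdot 34 \frac{1}{-13 + 3 \cdot 128}}{3243} = 26700 \left(- \frac{5}{9799}\right) + 6 \cdot 34 \frac{1}{-13 + 384} \cdot \frac{1}{3243} = - \frac{133500}{9799} + 6 \cdot 34 \cdot \frac{1}{371} \cdot \frac{1}{3243} = - \frac{133500}{9799} + \frac{204}{371} \cdot \frac{1}{3243} = - \frac{133500}{9799} + \frac{68}{401051} = - \frac{53539642168}{3929898749}$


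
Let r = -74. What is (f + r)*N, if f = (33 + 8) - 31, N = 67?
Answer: -4288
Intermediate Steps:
f = 10 (f = 41 - 31 = 10)
(f + r)*N = (10 - 74)*67 = -64*67 = -4288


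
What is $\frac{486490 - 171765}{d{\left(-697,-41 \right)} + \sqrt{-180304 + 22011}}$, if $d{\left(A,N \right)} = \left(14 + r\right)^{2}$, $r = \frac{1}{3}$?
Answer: $\frac{5237338725}{16240534} - \frac{25492725 i \sqrt{158293}}{16240534} \approx 322.49 - 624.52 i$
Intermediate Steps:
$r = \frac{1}{3} \approx 0.33333$
$d{\left(A,N \right)} = \frac{1849}{9}$ ($d{\left(A,N \right)} = \left(14 + \frac{1}{3}\right)^{2} = \left(\frac{43}{3}\right)^{2} = \frac{1849}{9}$)
$\frac{486490 - 171765}{d{\left(-697,-41 \right)} + \sqrt{-180304 + 22011}} = \frac{486490 - 171765}{\frac{1849}{9} + \sqrt{-180304 + 22011}} = \frac{314725}{\frac{1849}{9} + \sqrt{-158293}} = \frac{314725}{\frac{1849}{9} + i \sqrt{158293}}$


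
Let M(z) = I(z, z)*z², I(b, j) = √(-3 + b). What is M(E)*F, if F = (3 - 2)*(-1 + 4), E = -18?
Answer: 972*I*√21 ≈ 4454.3*I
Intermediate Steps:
M(z) = z²*√(-3 + z) (M(z) = √(-3 + z)*z² = z²*√(-3 + z))
F = 3 (F = 1*3 = 3)
M(E)*F = ((-18)²*√(-3 - 18))*3 = (324*√(-21))*3 = (324*(I*√21))*3 = (324*I*√21)*3 = 972*I*√21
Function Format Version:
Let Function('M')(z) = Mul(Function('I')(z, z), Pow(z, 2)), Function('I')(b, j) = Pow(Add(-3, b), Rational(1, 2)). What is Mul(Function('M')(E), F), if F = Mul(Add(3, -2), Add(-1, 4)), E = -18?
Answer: Mul(972, I, Pow(21, Rational(1, 2))) ≈ Mul(4454.3, I)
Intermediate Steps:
Function('M')(z) = Mul(Pow(z, 2), Pow(Add(-3, z), Rational(1, 2))) (Function('M')(z) = Mul(Pow(Add(-3, z), Rational(1, 2)), Pow(z, 2)) = Mul(Pow(z, 2), Pow(Add(-3, z), Rational(1, 2))))
F = 3 (F = Mul(1, 3) = 3)
Mul(Function('M')(E), F) = Mul(Mul(Pow(-18, 2), Pow(Add(-3, -18), Rational(1, 2))), 3) = Mul(Mul(324, Pow(-21, Rational(1, 2))), 3) = Mul(Mul(324, Mul(I, Pow(21, Rational(1, 2)))), 3) = Mul(Mul(324, I, Pow(21, Rational(1, 2))), 3) = Mul(972, I, Pow(21, Rational(1, 2)))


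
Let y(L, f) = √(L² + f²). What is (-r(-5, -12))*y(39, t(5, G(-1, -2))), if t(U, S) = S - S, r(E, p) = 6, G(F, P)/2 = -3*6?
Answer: -234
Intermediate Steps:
G(F, P) = -36 (G(F, P) = 2*(-3*6) = 2*(-18) = -36)
t(U, S) = 0
(-r(-5, -12))*y(39, t(5, G(-1, -2))) = (-1*6)*√(39² + 0²) = -6*√(1521 + 0) = -6*√1521 = -6*39 = -234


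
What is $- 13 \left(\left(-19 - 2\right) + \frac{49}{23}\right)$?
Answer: $\frac{5642}{23} \approx 245.3$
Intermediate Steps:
$- 13 \left(\left(-19 - 2\right) + \frac{49}{23}\right) = - 13 \left(\left(-19 - 2\right) + 49 \cdot \frac{1}{23}\right) = - 13 \left(-21 + \frac{49}{23}\right) = \left(-13\right) \left(- \frac{434}{23}\right) = \frac{5642}{23}$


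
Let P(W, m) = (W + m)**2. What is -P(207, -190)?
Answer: -289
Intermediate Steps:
-P(207, -190) = -(207 - 190)**2 = -1*17**2 = -1*289 = -289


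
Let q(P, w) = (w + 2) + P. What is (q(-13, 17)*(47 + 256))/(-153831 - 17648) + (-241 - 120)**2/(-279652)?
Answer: -22855722095/47954445308 ≈ -0.47661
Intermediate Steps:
q(P, w) = 2 + P + w (q(P, w) = (2 + w) + P = 2 + P + w)
(q(-13, 17)*(47 + 256))/(-153831 - 17648) + (-241 - 120)**2/(-279652) = ((2 - 13 + 17)*(47 + 256))/(-153831 - 17648) + (-241 - 120)**2/(-279652) = (6*303)/(-171479) + (-361)**2*(-1/279652) = 1818*(-1/171479) + 130321*(-1/279652) = -1818/171479 - 130321/279652 = -22855722095/47954445308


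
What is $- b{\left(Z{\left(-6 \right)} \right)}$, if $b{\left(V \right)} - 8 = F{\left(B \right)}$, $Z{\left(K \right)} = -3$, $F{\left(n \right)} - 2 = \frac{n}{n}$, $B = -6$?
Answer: $-11$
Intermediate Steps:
$F{\left(n \right)} = 3$ ($F{\left(n \right)} = 2 + \frac{n}{n} = 2 + 1 = 3$)
$b{\left(V \right)} = 11$ ($b{\left(V \right)} = 8 + 3 = 11$)
$- b{\left(Z{\left(-6 \right)} \right)} = \left(-1\right) 11 = -11$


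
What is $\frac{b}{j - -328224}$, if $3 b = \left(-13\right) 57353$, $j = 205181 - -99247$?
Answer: $- \frac{745589}{1897956} \approx -0.39284$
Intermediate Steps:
$j = 304428$ ($j = 205181 + 99247 = 304428$)
$b = - \frac{745589}{3}$ ($b = \frac{\left(-13\right) 57353}{3} = \frac{1}{3} \left(-745589\right) = - \frac{745589}{3} \approx -2.4853 \cdot 10^{5}$)
$\frac{b}{j - -328224} = - \frac{745589}{3 \left(304428 - -328224\right)} = - \frac{745589}{3 \left(304428 + 328224\right)} = - \frac{745589}{3 \cdot 632652} = \left(- \frac{745589}{3}\right) \frac{1}{632652} = - \frac{745589}{1897956}$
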